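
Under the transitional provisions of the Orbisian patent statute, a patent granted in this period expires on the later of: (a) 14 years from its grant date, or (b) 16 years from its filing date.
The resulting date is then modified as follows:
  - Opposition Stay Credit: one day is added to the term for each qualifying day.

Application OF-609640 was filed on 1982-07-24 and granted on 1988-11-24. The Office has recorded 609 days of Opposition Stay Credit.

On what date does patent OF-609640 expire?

(a) grant + 14 years → 24 November 2002.
(b) filing + 16 years → 24 July 1998.
Later of the two: 24 November 2002.
Opposition Stay Credit: +609 days → 25 July 2004.

July 25, 2004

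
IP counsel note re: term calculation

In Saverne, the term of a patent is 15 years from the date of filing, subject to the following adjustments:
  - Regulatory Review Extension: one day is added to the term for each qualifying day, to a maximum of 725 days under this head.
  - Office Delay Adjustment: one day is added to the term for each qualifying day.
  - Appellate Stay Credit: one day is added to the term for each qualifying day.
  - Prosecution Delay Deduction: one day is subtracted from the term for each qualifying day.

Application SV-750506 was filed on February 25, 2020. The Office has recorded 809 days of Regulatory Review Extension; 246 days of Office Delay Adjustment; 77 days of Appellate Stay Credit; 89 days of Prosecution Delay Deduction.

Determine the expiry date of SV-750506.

2037-10-11

Base term: filing date + 15 years → 25 February 2035.
Regulatory Review Extension: 809 days claimed exceeds the 725-day cap, so +725 days → 19 February 2037.
Office Delay Adjustment: +246 days → 23 October 2037.
Appellate Stay Credit: +77 days → 8 January 2038.
Prosecution Delay Deduction: −89 days → 11 October 2037.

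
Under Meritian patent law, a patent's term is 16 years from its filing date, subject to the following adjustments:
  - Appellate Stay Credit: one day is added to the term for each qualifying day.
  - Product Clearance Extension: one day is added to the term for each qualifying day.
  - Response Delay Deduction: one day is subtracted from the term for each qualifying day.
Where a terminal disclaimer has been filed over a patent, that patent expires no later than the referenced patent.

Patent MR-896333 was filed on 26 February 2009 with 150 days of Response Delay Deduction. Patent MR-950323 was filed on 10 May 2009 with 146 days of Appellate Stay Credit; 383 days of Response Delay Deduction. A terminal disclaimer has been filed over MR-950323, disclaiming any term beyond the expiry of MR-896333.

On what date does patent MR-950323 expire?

Natural term of MR-950323:
  Base: filing + 16 years → 10 May 2025.
  Appellate Stay Credit: +146 days → 3 October 2025.
  Response Delay Deduction: −383 days → 15 September 2024.
Expiry of referenced patent MR-896333:
  Base: filing + 16 years → 26 February 2025.
  Response Delay Deduction: −150 days → 29 September 2024.
Terminal disclaimer: MR-950323 expires on the earlier of 15 September 2024 and 29 September 2024.

2024-09-15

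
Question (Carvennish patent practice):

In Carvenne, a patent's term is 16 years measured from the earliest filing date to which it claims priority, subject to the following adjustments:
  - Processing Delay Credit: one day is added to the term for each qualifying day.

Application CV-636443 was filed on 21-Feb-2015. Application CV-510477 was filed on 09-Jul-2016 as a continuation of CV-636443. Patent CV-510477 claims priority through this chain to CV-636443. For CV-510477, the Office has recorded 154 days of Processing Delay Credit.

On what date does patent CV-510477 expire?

2031-07-25

Earliest priority filing: 21 February 2015.
Base term: 21 February 2015 + 16 years → 21 February 2031.
Processing Delay Credit: +154 days → 25 July 2031.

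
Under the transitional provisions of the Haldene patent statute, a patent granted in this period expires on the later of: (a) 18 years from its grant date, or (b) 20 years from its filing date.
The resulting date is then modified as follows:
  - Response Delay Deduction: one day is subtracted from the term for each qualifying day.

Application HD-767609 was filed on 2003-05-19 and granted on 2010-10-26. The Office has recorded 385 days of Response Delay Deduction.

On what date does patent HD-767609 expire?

2027-10-07

(a) grant + 18 years → 26 October 2028.
(b) filing + 20 years → 19 May 2023.
Later of the two: 26 October 2028.
Response Delay Deduction: −385 days → 7 October 2027.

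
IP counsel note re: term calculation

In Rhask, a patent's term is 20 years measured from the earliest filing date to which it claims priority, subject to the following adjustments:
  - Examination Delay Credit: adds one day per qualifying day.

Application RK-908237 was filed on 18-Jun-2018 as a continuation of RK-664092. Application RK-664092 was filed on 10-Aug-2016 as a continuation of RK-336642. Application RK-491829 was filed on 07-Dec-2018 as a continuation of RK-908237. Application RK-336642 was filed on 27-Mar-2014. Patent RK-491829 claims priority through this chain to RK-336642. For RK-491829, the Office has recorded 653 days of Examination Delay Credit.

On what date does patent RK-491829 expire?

2036-01-09

Earliest priority filing: 27 March 2014.
Base term: 27 March 2014 + 20 years → 27 March 2034.
Examination Delay Credit: +653 days → 9 January 2036.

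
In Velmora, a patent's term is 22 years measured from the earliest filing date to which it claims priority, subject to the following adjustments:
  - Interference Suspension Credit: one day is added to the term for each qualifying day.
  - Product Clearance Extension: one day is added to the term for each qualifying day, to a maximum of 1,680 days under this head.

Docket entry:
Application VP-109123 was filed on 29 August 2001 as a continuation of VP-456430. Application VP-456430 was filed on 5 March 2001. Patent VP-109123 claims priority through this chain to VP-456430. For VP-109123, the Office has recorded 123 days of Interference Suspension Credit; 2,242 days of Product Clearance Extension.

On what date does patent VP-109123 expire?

February 10, 2028

Earliest priority filing: 5 March 2001.
Base term: 5 March 2001 + 22 years → 5 March 2023.
Interference Suspension Credit: +123 days → 6 July 2023.
Product Clearance Extension: 2242 days claimed exceeds the 1680-day cap, so +1680 days → 10 February 2028.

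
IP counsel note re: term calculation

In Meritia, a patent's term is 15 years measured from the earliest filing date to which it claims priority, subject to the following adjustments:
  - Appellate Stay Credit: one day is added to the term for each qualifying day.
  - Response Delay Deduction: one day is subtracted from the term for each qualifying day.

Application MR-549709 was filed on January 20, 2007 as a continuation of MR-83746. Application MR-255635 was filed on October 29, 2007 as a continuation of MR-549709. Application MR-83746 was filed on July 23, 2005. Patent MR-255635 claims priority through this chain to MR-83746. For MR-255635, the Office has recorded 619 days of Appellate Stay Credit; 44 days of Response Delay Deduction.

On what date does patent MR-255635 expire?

Earliest priority filing: 23 July 2005.
Base term: 23 July 2005 + 15 years → 23 July 2020.
Appellate Stay Credit: +619 days → 3 April 2022.
Response Delay Deduction: −44 days → 18 February 2022.

February 18, 2022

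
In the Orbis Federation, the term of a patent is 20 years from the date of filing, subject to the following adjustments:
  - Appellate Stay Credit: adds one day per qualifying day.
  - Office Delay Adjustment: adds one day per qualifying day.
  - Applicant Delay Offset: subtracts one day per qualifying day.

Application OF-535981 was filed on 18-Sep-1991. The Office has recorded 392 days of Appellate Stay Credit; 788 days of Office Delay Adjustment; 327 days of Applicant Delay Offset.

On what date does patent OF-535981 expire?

Base term: filing date + 20 years → 18 September 2011.
Appellate Stay Credit: +392 days → 14 October 2012.
Office Delay Adjustment: +788 days → 11 December 2014.
Applicant Delay Offset: −327 days → 18 January 2014.

2014-01-18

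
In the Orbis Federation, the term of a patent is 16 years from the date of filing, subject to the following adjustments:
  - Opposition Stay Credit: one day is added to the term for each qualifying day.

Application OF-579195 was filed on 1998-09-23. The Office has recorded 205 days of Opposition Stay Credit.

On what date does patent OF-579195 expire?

April 16, 2015

Base term: filing date + 16 years → 23 September 2014.
Opposition Stay Credit: +205 days → 16 April 2015.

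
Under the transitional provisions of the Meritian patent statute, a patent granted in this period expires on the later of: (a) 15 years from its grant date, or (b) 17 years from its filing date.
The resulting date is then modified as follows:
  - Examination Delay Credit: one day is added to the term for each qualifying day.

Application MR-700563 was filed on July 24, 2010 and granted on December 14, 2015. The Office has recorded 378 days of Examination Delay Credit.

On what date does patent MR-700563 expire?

2031-12-27

(a) grant + 15 years → 14 December 2030.
(b) filing + 17 years → 24 July 2027.
Later of the two: 14 December 2030.
Examination Delay Credit: +378 days → 27 December 2031.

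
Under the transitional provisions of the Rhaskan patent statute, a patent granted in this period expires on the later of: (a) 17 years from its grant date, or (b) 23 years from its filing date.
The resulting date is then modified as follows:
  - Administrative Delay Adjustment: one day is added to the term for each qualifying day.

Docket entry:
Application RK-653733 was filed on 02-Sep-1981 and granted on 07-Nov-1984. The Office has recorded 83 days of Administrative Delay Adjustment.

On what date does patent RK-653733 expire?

2004-11-24

(a) grant + 17 years → 7 November 2001.
(b) filing + 23 years → 2 September 2004.
Later of the two: 2 September 2004.
Administrative Delay Adjustment: +83 days → 24 November 2004.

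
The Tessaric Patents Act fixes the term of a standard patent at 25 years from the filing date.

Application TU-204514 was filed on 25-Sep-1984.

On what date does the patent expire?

2009-09-25

Filing date + 25 years → 25 September 2009.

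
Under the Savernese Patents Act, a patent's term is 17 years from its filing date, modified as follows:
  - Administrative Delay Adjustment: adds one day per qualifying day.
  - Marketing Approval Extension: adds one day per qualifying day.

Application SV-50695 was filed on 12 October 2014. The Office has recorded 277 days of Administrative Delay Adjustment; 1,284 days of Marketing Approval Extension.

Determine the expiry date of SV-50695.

Base term: filing date + 17 years → 12 October 2031.
Administrative Delay Adjustment: +277 days → 15 July 2032.
Marketing Approval Extension: +1284 days → 20 January 2036.

January 20, 2036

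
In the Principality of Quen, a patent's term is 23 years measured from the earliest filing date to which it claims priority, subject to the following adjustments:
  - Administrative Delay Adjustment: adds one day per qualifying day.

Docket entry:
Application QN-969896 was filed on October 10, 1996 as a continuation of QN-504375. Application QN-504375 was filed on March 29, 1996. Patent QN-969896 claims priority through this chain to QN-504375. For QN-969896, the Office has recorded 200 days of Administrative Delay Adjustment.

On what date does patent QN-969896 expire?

Earliest priority filing: 29 March 1996.
Base term: 29 March 1996 + 23 years → 29 March 2019.
Administrative Delay Adjustment: +200 days → 15 October 2019.

October 15, 2019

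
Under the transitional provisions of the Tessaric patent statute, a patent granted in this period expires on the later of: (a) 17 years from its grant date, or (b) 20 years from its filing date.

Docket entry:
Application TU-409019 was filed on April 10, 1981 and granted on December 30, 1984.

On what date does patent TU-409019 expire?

2001-12-30

(a) grant + 17 years → 30 December 2001.
(b) filing + 20 years → 10 April 2001.
Later of the two: 30 December 2001.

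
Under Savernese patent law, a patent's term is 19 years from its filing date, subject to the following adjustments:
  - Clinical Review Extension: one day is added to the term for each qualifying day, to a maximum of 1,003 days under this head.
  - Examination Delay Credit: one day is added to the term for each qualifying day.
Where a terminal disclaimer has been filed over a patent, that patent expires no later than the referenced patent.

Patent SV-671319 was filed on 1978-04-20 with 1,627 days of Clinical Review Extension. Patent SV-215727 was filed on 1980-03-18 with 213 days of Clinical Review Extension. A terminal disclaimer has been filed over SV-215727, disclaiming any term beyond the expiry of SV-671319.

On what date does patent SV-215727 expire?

Natural term of SV-215727:
  Base: filing + 19 years → 18 March 1999.
  Clinical Review Extension: 213 days (within the 1003-day cap) → +213 days → 17 October 1999.
Expiry of referenced patent SV-671319:
  Base: filing + 19 years → 20 April 1997.
  Clinical Review Extension: 1627 days claimed exceeds the 1003-day cap, so +1003 days → 18 January 2000.
Terminal disclaimer: SV-215727 expires on the earlier of 17 October 1999 and 18 January 2000.

October 17, 1999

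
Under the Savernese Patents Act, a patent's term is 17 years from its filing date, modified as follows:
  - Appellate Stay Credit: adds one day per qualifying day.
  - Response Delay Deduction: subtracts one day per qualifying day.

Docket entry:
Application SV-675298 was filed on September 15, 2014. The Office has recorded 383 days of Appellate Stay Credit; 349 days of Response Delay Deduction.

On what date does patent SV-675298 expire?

October 19, 2031

Base term: filing date + 17 years → 15 September 2031.
Appellate Stay Credit: +383 days → 2 October 2032.
Response Delay Deduction: −349 days → 19 October 2031.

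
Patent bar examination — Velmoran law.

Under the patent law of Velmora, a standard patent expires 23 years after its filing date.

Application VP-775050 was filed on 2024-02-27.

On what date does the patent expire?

February 27, 2047

Filing date + 23 years → 27 February 2047.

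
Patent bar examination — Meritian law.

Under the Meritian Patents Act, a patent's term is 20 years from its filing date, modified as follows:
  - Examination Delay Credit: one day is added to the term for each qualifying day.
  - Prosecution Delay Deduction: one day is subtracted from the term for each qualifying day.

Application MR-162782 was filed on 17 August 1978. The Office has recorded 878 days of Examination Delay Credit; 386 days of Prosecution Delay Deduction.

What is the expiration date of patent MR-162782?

December 22, 1999

Base term: filing date + 20 years → 17 August 1998.
Examination Delay Credit: +878 days → 11 January 2001.
Prosecution Delay Deduction: −386 days → 22 December 1999.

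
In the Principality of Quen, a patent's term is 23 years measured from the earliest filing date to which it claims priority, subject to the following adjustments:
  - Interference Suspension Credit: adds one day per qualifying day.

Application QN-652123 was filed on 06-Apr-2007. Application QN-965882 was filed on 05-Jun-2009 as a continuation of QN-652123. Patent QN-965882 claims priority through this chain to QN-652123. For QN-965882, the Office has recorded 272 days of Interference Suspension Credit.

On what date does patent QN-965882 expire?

2031-01-03

Earliest priority filing: 6 April 2007.
Base term: 6 April 2007 + 23 years → 6 April 2030.
Interference Suspension Credit: +272 days → 3 January 2031.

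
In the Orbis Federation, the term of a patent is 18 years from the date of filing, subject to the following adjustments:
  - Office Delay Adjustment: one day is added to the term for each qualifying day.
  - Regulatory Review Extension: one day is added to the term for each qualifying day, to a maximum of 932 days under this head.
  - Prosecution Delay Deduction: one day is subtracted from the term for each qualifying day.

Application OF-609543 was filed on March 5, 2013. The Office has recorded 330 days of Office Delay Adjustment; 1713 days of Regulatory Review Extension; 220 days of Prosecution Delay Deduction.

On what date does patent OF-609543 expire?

Base term: filing date + 18 years → 5 March 2031.
Office Delay Adjustment: +330 days → 29 January 2032.
Regulatory Review Extension: 1713 days claimed exceeds the 932-day cap, so +932 days → 18 August 2034.
Prosecution Delay Deduction: −220 days → 10 January 2034.

2034-01-10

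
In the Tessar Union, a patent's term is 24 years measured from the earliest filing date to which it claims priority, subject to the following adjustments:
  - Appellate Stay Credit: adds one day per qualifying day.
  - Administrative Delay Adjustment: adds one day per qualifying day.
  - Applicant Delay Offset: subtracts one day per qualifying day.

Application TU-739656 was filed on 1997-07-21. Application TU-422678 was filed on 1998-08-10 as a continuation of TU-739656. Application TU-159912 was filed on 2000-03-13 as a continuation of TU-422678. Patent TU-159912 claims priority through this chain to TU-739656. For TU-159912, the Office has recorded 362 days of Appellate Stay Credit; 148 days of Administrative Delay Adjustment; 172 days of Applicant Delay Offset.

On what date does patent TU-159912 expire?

June 24, 2022

Earliest priority filing: 21 July 1997.
Base term: 21 July 1997 + 24 years → 21 July 2021.
Appellate Stay Credit: +362 days → 18 July 2022.
Administrative Delay Adjustment: +148 days → 13 December 2022.
Applicant Delay Offset: −172 days → 24 June 2022.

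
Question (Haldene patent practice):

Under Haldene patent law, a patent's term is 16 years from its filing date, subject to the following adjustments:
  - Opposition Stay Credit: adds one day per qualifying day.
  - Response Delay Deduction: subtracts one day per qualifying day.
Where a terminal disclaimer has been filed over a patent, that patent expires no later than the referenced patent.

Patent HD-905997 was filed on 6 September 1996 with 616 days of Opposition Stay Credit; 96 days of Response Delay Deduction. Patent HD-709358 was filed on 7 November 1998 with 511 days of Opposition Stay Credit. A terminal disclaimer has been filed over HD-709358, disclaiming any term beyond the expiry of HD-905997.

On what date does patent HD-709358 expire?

Natural term of HD-709358:
  Base: filing + 16 years → 7 November 2014.
  Opposition Stay Credit: +511 days → 1 April 2016.
Expiry of referenced patent HD-905997:
  Base: filing + 16 years → 6 September 2012.
  Opposition Stay Credit: +616 days → 15 May 2014.
  Response Delay Deduction: −96 days → 8 February 2014.
Terminal disclaimer: HD-709358 expires on the earlier of 1 April 2016 and 8 February 2014.

February 8, 2014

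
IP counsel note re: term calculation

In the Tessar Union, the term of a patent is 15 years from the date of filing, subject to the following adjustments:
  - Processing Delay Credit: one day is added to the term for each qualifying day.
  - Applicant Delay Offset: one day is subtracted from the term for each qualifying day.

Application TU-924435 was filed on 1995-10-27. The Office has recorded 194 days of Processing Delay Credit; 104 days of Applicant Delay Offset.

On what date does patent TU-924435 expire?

Base term: filing date + 15 years → 27 October 2010.
Processing Delay Credit: +194 days → 9 May 2011.
Applicant Delay Offset: −104 days → 25 January 2011.

January 25, 2011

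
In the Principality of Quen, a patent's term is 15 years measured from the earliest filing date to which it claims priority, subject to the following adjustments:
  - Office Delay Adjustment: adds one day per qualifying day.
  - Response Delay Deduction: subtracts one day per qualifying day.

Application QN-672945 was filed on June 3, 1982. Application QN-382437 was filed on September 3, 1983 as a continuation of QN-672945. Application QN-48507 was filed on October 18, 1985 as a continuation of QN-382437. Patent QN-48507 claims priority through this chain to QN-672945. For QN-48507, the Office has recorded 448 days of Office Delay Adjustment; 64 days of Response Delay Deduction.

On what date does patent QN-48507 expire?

Earliest priority filing: 3 June 1982.
Base term: 3 June 1982 + 15 years → 3 June 1997.
Office Delay Adjustment: +448 days → 25 August 1998.
Response Delay Deduction: −64 days → 22 June 1998.

1998-06-22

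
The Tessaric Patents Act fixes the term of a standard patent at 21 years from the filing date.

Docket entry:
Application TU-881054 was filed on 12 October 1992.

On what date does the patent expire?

Filing date + 21 years → 12 October 2013.

2013-10-12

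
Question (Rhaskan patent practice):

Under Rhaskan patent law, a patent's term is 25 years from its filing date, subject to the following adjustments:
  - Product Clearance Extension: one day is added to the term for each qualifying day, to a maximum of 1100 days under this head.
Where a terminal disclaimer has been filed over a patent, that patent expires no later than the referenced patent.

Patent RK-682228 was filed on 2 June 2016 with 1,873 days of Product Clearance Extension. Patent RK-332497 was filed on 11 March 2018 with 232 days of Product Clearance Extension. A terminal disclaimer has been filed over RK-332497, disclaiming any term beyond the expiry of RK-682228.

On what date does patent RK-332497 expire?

Natural term of RK-332497:
  Base: filing + 25 years → 11 March 2043.
  Product Clearance Extension: 232 days (within the 1100-day cap) → +232 days → 29 October 2043.
Expiry of referenced patent RK-682228:
  Base: filing + 25 years → 2 June 2041.
  Product Clearance Extension: 1873 days claimed exceeds the 1100-day cap, so +1100 days → 6 June 2044.
Terminal disclaimer: RK-332497 expires on the earlier of 29 October 2043 and 6 June 2044.

2043-10-29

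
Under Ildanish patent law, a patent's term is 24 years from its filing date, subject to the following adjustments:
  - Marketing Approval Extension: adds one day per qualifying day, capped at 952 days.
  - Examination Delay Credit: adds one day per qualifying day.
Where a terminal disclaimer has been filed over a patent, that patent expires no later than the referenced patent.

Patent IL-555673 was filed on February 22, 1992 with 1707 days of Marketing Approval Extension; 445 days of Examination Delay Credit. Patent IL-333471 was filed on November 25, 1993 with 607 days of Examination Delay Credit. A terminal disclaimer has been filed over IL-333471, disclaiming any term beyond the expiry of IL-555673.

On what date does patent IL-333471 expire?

Natural term of IL-333471:
  Base: filing + 24 years → 25 November 2017.
  Examination Delay Credit: +607 days → 25 July 2019.
Expiry of referenced patent IL-555673:
  Base: filing + 24 years → 22 February 2016.
  Marketing Approval Extension: 1707 days claimed exceeds the 952-day cap, so +952 days → 1 October 2018.
  Examination Delay Credit: +445 days → 20 December 2019.
Terminal disclaimer: IL-333471 expires on the earlier of 25 July 2019 and 20 December 2019.

2019-07-25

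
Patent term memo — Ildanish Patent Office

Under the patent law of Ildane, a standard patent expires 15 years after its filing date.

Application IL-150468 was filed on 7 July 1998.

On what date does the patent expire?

Filing date + 15 years → 7 July 2013.

July 7, 2013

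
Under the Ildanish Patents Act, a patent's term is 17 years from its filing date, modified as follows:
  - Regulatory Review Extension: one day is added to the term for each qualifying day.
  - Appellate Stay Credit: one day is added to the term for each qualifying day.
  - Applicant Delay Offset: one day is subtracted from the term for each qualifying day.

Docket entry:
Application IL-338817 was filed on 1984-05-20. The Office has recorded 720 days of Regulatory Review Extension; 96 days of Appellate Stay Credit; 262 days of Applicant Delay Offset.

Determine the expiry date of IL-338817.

November 25, 2002

Base term: filing date + 17 years → 20 May 2001.
Regulatory Review Extension: +720 days → 10 May 2003.
Appellate Stay Credit: +96 days → 14 August 2003.
Applicant Delay Offset: −262 days → 25 November 2002.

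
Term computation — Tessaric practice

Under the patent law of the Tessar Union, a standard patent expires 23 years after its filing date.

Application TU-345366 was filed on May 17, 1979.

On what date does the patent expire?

Filing date + 23 years → 17 May 2002.

May 17, 2002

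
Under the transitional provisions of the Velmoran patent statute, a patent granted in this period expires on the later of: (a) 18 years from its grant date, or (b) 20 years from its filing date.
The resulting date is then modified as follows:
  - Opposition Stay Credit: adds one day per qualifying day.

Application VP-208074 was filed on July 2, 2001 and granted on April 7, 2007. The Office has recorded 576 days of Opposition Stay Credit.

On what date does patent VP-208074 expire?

(a) grant + 18 years → 7 April 2025.
(b) filing + 20 years → 2 July 2021.
Later of the two: 7 April 2025.
Opposition Stay Credit: +576 days → 4 November 2026.

November 4, 2026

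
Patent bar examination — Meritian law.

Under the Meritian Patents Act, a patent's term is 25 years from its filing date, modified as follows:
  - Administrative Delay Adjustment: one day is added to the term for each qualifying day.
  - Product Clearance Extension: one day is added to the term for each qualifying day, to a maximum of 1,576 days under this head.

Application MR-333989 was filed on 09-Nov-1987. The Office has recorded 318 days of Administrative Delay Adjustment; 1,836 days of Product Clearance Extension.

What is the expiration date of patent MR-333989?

Base term: filing date + 25 years → 9 November 2012.
Administrative Delay Adjustment: +318 days → 23 September 2013.
Product Clearance Extension: 1836 days claimed exceeds the 1576-day cap, so +1576 days → 16 January 2018.

January 16, 2018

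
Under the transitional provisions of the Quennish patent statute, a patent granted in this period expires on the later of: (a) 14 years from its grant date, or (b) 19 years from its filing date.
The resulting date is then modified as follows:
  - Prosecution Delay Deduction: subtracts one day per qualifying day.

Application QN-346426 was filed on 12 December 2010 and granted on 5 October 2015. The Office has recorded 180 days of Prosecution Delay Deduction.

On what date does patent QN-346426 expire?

June 15, 2029

(a) grant + 14 years → 5 October 2029.
(b) filing + 19 years → 12 December 2029.
Later of the two: 12 December 2029.
Prosecution Delay Deduction: −180 days → 15 June 2029.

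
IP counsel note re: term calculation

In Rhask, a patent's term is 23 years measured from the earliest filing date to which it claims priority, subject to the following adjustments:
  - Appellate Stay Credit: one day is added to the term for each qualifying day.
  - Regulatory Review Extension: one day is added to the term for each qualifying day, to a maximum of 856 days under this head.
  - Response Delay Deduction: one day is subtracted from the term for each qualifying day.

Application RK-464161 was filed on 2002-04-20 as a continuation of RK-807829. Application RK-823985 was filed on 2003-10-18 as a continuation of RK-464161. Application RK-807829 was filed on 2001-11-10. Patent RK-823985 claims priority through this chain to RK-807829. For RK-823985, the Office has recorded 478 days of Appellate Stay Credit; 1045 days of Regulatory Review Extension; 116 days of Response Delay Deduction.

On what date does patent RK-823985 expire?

March 12, 2028

Earliest priority filing: 10 November 2001.
Base term: 10 November 2001 + 23 years → 10 November 2024.
Appellate Stay Credit: +478 days → 3 March 2026.
Regulatory Review Extension: 1045 days claimed exceeds the 856-day cap, so +856 days → 6 July 2028.
Response Delay Deduction: −116 days → 12 March 2028.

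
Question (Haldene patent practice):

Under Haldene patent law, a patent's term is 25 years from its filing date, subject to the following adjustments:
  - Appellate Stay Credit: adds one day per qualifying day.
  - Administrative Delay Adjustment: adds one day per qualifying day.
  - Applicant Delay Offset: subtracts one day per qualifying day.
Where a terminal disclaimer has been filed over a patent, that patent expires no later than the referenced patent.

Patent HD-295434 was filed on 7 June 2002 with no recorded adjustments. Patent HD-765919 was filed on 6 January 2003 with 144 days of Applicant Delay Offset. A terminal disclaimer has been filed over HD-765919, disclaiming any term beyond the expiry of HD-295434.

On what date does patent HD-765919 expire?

June 7, 2027

Natural term of HD-765919:
  Base: filing + 25 years → 6 January 2028.
  Applicant Delay Offset: −144 days → 15 August 2027.
Expiry of referenced patent HD-295434:
  Base: filing + 25 years → 7 June 2027.
Terminal disclaimer: HD-765919 expires on the earlier of 15 August 2027 and 7 June 2027.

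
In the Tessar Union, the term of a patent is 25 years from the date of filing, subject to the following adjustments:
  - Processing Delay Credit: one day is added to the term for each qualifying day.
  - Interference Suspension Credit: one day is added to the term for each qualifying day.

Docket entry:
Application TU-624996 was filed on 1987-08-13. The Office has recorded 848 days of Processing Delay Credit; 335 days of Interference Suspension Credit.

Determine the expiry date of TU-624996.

2015-11-09

Base term: filing date + 25 years → 13 August 2012.
Processing Delay Credit: +848 days → 9 December 2014.
Interference Suspension Credit: +335 days → 9 November 2015.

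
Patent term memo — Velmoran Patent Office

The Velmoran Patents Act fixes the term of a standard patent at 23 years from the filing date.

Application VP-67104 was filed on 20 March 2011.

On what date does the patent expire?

March 20, 2034

Filing date + 23 years → 20 March 2034.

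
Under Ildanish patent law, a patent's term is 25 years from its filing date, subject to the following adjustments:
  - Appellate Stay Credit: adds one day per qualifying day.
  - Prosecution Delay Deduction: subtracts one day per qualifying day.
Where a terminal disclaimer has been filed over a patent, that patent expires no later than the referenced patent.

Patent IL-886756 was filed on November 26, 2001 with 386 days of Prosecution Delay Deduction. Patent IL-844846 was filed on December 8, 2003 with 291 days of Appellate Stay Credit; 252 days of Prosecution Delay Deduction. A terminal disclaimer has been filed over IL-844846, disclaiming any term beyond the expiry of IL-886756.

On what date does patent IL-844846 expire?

2025-11-05

Natural term of IL-844846:
  Base: filing + 25 years → 8 December 2028.
  Appellate Stay Credit: +291 days → 25 September 2029.
  Prosecution Delay Deduction: −252 days → 16 January 2029.
Expiry of referenced patent IL-886756:
  Base: filing + 25 years → 26 November 2026.
  Prosecution Delay Deduction: −386 days → 5 November 2025.
Terminal disclaimer: IL-844846 expires on the earlier of 16 January 2029 and 5 November 2025.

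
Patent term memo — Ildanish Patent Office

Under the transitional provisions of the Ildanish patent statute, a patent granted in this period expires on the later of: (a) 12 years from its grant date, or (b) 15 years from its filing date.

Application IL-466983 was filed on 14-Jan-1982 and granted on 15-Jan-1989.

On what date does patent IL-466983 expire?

January 15, 2001

(a) grant + 12 years → 15 January 2001.
(b) filing + 15 years → 14 January 1997.
Later of the two: 15 January 2001.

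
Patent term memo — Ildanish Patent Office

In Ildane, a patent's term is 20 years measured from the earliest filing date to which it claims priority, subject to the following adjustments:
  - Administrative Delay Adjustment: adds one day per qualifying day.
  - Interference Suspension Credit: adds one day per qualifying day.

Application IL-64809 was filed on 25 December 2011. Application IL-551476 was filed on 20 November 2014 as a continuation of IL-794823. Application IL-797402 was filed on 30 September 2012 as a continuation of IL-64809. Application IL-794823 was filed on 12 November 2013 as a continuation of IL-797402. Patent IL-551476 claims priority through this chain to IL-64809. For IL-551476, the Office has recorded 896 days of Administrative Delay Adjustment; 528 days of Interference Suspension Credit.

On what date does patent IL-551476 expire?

2035-11-18

Earliest priority filing: 25 December 2011.
Base term: 25 December 2011 + 20 years → 25 December 2031.
Administrative Delay Adjustment: +896 days → 8 June 2034.
Interference Suspension Credit: +528 days → 18 November 2035.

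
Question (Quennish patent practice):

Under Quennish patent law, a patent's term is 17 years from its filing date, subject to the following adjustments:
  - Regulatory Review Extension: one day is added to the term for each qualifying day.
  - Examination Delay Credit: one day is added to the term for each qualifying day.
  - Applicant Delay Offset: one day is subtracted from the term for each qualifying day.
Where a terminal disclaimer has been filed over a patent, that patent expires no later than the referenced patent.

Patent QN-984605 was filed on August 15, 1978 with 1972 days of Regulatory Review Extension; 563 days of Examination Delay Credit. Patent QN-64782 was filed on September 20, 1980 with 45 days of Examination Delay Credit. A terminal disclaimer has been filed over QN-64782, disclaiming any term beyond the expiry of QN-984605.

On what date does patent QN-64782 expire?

Natural term of QN-64782:
  Base: filing + 17 years → 20 September 1997.
  Examination Delay Credit: +45 days → 4 November 1997.
Expiry of referenced patent QN-984605:
  Base: filing + 17 years → 15 August 1995.
  Regulatory Review Extension: +1972 days → 7 January 2001.
  Examination Delay Credit: +563 days → 24 July 2002.
Terminal disclaimer: QN-64782 expires on the earlier of 4 November 1997 and 24 July 2002.

November 4, 1997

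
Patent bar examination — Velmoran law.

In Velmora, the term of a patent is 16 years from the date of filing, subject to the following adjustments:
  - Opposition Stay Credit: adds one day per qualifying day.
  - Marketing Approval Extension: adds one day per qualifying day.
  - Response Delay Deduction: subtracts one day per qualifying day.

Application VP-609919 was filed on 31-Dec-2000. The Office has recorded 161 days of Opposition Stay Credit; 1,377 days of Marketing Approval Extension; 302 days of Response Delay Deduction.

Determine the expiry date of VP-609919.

Base term: filing date + 16 years → 31 December 2016.
Opposition Stay Credit: +161 days → 10 June 2017.
Marketing Approval Extension: +1377 days → 18 March 2021.
Response Delay Deduction: −302 days → 20 May 2020.

May 20, 2020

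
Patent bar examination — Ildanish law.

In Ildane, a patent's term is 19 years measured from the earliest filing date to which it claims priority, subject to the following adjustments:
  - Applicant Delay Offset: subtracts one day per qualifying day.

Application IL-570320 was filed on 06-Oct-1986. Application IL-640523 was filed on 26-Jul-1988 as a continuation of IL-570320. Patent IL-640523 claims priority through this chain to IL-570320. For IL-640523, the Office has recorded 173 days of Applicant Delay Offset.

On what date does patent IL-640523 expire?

2005-04-16

Earliest priority filing: 6 October 1986.
Base term: 6 October 1986 + 19 years → 6 October 2005.
Applicant Delay Offset: −173 days → 16 April 2005.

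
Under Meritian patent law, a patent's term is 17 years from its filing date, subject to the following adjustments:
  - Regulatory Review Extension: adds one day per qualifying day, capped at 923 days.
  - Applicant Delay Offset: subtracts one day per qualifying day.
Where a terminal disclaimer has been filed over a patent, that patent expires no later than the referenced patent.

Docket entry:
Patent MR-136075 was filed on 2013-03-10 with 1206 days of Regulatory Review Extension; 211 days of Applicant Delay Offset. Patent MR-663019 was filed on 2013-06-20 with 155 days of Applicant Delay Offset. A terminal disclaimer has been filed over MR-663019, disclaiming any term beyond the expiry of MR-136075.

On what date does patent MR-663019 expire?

Natural term of MR-663019:
  Base: filing + 17 years → 20 June 2030.
  Applicant Delay Offset: −155 days → 16 January 2030.
Expiry of referenced patent MR-136075:
  Base: filing + 17 years → 10 March 2030.
  Regulatory Review Extension: 1206 days claimed exceeds the 923-day cap, so +923 days → 18 September 2032.
  Applicant Delay Offset: −211 days → 20 February 2032.
Terminal disclaimer: MR-663019 expires on the earlier of 16 January 2030 and 20 February 2032.

January 16, 2030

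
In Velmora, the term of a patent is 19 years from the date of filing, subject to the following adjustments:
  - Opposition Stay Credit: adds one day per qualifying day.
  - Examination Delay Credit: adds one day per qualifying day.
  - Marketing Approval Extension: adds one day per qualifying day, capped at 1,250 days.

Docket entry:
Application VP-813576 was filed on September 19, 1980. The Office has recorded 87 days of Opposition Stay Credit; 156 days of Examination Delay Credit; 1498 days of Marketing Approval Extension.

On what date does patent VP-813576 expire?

Base term: filing date + 19 years → 19 September 1999.
Opposition Stay Credit: +87 days → 15 December 1999.
Examination Delay Credit: +156 days → 19 May 2000.
Marketing Approval Extension: 1498 days claimed exceeds the 1250-day cap, so +1250 days → 21 October 2003.

October 21, 2003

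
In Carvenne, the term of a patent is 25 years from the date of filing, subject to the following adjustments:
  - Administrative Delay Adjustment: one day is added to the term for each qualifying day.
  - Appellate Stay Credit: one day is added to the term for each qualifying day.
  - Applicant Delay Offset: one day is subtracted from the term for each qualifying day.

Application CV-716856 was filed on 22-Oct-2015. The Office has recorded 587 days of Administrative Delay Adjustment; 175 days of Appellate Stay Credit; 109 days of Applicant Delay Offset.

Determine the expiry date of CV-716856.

Base term: filing date + 25 years → 22 October 2040.
Administrative Delay Adjustment: +587 days → 1 June 2042.
Appellate Stay Credit: +175 days → 23 November 2042.
Applicant Delay Offset: −109 days → 6 August 2042.

2042-08-06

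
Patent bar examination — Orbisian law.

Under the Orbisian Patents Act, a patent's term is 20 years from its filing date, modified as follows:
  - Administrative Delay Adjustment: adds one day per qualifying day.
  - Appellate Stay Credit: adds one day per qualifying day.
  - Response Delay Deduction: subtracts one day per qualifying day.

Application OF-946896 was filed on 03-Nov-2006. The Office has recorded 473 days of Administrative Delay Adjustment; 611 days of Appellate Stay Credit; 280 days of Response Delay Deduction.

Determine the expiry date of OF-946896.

Base term: filing date + 20 years → 3 November 2026.
Administrative Delay Adjustment: +473 days → 19 February 2028.
Appellate Stay Credit: +611 days → 22 October 2029.
Response Delay Deduction: −280 days → 15 January 2029.

2029-01-15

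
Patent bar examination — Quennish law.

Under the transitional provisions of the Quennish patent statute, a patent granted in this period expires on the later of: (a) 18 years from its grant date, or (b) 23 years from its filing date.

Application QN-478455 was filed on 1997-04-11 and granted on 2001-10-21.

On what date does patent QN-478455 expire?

(a) grant + 18 years → 21 October 2019.
(b) filing + 23 years → 11 April 2020.
Later of the two: 11 April 2020.

April 11, 2020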